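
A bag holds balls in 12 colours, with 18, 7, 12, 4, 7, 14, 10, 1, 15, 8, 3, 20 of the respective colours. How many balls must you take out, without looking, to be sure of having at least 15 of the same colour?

109

In the worst case you take as many as possible of each colour without reaching 15: 14 + 7 + 12 + 4 + 7 + 14 + 10 + 1 + 14 + 8 + 3 + 14 = 108.
The next one must give 15 of some colour, so 108 + 1 = 109.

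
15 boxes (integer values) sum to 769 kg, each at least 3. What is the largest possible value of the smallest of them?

If every one of the 15 were at least 52, the total would be at least 15 × 52 = 780 > 769.
Taking 11 copies of 51 and 4 copies of 52 gives exactly 769, so 51 is attained.

51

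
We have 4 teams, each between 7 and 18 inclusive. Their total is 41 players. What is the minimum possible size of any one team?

7

To make one team as small as possible, make the other 3 as large as possible.
The other 3 can take up 3 × 18 = 54 ≥ 41 − 7, so one team can sit at its floor of 7.
Achievable: one at 7 and the other 3 totalling 34, which fits since 3 × 7 ≤ 34 ≤ 3 × 18.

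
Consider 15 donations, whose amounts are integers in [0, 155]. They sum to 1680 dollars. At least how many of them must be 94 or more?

5

Suppose at most 15 − j of them reach 94; then j values are ≤ 93 and the rest ≤ 155.
The total is then ≤ 93·j + 155·(15 − j) = 2325 − 62j. For this to be ≥ 1680 we need j ≤ 10, so at least 15 − 10 = 5 must reach 94.
Exactly 5 works: 5 values at 155 and 10 at 93 total 1705; lower one of the high values by 25 (still ≥ 94) to hit 1680.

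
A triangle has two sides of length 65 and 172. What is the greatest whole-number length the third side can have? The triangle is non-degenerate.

236

The third side must be less than 65 + 172 = 237.
The largest integer below 237 is 236.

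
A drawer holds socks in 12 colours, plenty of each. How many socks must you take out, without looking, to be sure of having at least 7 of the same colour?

73

You could draw 6 of every colour without reaching 7 of any — 72 in all.
One more forces 7 of some colour, so 72 + 1 = 73.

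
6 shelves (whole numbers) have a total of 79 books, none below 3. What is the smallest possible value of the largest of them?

14

If every one of the 6 were at most 13, the total would be at most 6 × 13 = 78 < 79.
Taking 5 copies of 13 and 1 copy of 14 gives exactly 79, so 14 is attained.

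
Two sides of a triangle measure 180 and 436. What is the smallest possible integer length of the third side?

257

The third side must exceed |180 − 436| = 256.
The smallest integer above 256 is 257.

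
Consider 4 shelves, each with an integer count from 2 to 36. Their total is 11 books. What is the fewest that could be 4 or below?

If only k of them are at most 4, the other 4 − k are at least 5, so the total is at least (4 − k)·5 + k·2.
This is ≤ 11, so (4 − k)·5 + 2k ≤ 11, which gives k ≥ 3.
Exactly 3 works: 3 values at 2 and 1 at 5 total 11.

3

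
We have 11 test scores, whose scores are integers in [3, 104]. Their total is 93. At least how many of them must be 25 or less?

9

Let j be the number exceeding 25. Then the total is ≥ 26·j + 3·(11 − j) = 33 + 23j.
So 23j ≤ 60 and j ≤ 2; hence at least 11 − 2 = 9 are ≤ 25.
Exactly 9 works: 9 values at 3 and 2 at 26 total 79; raise one of the low values by 14 (still ≤ 25) to hit 93.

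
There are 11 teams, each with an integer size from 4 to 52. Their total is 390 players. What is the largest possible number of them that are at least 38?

Suppose k of them are at least 38. Those contribute at least 38 each and the other 11 − k at least 4 each.
So the total is at least 38k + 4(11 − k) = 44 + 34k. This must be ≤ 390, giving k ≤ 10.
k = 10 is achieved by 10 values at 38 and 1 at 4, total 384; add 6 to one value (staying below 38) to reach 390.

10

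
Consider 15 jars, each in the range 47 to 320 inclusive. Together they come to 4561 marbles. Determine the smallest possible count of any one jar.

81

Minimizing one value means maximizing the remaining 14.
The other 14 contribute at most 14 × 320 = 4480, leaving at least 4561 − 4480 = 81.
Since 81 ≥ 47, this is achievable: one at 81 and 14 at 320.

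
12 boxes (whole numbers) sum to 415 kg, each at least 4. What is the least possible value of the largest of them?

35

The 12 values sum to 415, so their maximum is at least ⌈415/12⌉ = 35.
Taking 5 copies of 34 and 7 copies of 35 gives exactly 415, so 35 is attained.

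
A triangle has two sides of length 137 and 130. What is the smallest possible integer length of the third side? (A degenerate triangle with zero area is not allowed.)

The third side must exceed |137 − 130| = 7.
The smallest integer above 7 is 8.

8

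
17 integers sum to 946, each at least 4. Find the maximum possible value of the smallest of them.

55

The 17 values sum to 946, so their minimum is at most ⌊946/17⌋ = 55.
Equality holds with 6 values of 55 and 11 values of 56.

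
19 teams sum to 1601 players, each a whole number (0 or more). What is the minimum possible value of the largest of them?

If every one of the 19 were at most 84, the total would be at most 19 × 84 = 1596 < 1601.
Achievable: 5 of them at 85 and 14 at 84 total 1601.

85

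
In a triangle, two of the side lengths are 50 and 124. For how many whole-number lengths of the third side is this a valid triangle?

The triangle inequality gives |50 − 124| < c < 50 + 124, i.e. 74 < c < 174.
So c can be any integer from 75 to 173: 99 values.

99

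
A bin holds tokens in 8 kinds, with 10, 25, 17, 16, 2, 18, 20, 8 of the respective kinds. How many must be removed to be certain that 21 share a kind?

In the worst case you take as many as possible of each kind without reaching 21: 10 + 20 + 17 + 16 + 2 + 18 + 20 + 8 = 111.
The next one must give 21 of some kind, so 111 + 1 = 112.

112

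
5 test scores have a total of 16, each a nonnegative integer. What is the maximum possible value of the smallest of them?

3

If every one of the 5 were at least 4, the total would be at least 5 × 4 = 20 > 16.
Equality holds with 4 values of 3 and 1 value of 4.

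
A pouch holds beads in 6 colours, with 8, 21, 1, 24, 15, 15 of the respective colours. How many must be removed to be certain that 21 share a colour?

80

In the worst case you take as many as possible of each colour without reaching 21: 8 + 20 + 1 + 20 + 15 + 15 = 79.
The next one must give 21 of some colour, so 79 + 1 = 80.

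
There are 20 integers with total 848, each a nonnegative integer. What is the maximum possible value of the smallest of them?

The 20 values sum to 848, so their minimum is at most ⌊848/20⌋ = 42.
Achievable: 12 of them at 42 and 8 at 43 total 848.

42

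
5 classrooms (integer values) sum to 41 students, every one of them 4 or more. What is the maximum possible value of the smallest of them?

If every one of the 5 were at least 9, the total would be at least 5 × 9 = 45 > 41.
Taking 4 copies of 8 and 1 copy of 9 gives exactly 41, so 8 is attained.

8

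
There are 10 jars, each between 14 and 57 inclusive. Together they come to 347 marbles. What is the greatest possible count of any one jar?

57

To make one jar as large as possible, make the other 9 as small as possible.
The other 9 contribute at least 9 × 14 = 126, leaving at most 347 − 126 = 221.
But each jar is capped at 57, so the maximum is 57.
Achievable: one at 57 and the other 9 totalling 290, which fits since 9 × 14 ≤ 290 ≤ 9 × 57.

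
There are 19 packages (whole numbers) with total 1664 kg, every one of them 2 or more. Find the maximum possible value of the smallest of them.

The average is 1664/19 < 88, so some value is ≤ 87.
Taking 8 copies of 87 and 11 copies of 88 gives exactly 1664, so 87 is attained.

87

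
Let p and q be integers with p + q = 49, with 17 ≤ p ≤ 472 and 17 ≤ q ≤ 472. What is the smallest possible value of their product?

544

pq = p(49 − p) is concave in p, so over [17, 32] it is minimized at an endpoint.
At the endpoint p = 17, q = 49 − 17 = 32, so pq = 17 × 32 = 544.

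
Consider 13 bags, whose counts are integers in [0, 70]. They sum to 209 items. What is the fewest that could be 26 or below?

Let j be the number exceeding 26. Then the total is ≥ 27·j + 0·(13 − j) = 0 + 27j.
So 27j ≤ 209 and j ≤ 7; hence at least 13 − 7 = 6 are ≤ 26.
Exactly 6 works: 6 values at 0 and 7 at 27 total 189; raise one of the low values by 20 (still ≤ 26) to hit 209.

6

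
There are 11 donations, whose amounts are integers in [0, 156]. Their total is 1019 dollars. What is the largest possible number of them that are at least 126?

8

If k of the values are ≥ 126, the total is ≥ 126k + 0(11 − k).
Setting 126k + 0(11 − k) ≤ 1019 gives 126k ≤ 1019, so k ≤ 8.
k = 8 is achieved by 8 values at 126 and 3 at 0, total 1008; add 11 to one value (staying below 126) to reach 1019.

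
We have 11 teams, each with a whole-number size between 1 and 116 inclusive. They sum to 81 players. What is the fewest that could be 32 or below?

If only k of them are at most 32, the other 11 − k are at least 33, so the total is at least (11 − k)·33 + k·1.
This is ≤ 81, so (11 − k)·33 + 1k ≤ 81, which gives k ≥ 9.
Exactly 9 works: 9 values at 1 and 2 at 33 total 75; raise one of the low values by 6 (still ≤ 32) to hit 81.

9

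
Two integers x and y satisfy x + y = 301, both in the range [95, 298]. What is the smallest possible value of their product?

For a fixed sum, xy is smallest when x and y are as far apart as possible.
The extreme feasible split is x = 95, y = 206, giving xy = 19570.

19570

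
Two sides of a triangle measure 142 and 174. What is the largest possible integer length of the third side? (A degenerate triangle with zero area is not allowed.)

315

The third side must be less than 142 + 174 = 316.
The largest integer below 316 is 315.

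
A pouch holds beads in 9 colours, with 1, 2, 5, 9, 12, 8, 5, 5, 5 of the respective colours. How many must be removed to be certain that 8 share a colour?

In the worst case you take as many as possible of each colour without reaching 8: 1 + 2 + 5 + 7 + 7 + 7 + 5 + 5 + 5 = 44.
The next one must give 8 of some colour, so 44 + 1 = 45.

45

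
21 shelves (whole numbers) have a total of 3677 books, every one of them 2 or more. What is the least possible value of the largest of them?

176

The 21 values sum to 3677, so their maximum is at least ⌈3677/21⌉ = 176.
Achievable: 2 of them at 176 and 19 at 175 total 3677.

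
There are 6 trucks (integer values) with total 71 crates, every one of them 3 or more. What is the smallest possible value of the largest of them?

12

Some value must be at least ⌈71/6⌉ = 12, since 6 × 11 = 66 < 71.
Taking 1 copy of 11 and 5 copies of 12 gives exactly 71, so 12 is attained.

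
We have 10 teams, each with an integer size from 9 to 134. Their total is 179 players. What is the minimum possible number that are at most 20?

Let j be the number exceeding 20. Then the total is ≥ 21·j + 9·(10 − j) = 90 + 12j.
So 12j ≤ 89 and j ≤ 7; hence at least 10 − 7 = 3 are ≤ 20.
Exactly 3 works: 3 values at 9 and 7 at 21 total 174; raise one of the low values by 5 (still ≤ 20) to hit 179.

3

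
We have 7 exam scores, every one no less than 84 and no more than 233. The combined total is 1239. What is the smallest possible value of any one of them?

Minimizing one value means maximizing the remaining 6.
The other 6 can take up 6 × 233 = 1398 ≥ 1239 − 84, so one score can sit at its floor of 84.
Achievable: one at 84 and the other 6 totalling 1155, which fits since 6 × 84 ≤ 1155 ≤ 6 × 233.

84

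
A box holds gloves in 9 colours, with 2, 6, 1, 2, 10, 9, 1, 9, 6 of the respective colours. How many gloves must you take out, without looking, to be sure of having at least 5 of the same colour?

In the worst case you take as many as possible of each colour without reaching 5: 2 + 4 + 1 + 2 + 4 + 4 + 1 + 4 + 4 = 26.
The next one must give 5 of some colour, so 26 + 1 = 27.

27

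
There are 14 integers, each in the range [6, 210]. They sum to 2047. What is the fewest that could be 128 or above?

If only k of them are at least 128, the other 14 − k are at most 127, so the total is at most k·210 + (14 − k)·127.
This must reach 2047, so k·210 + (14 − k)·127 ≥ 2047, giving k ≥ 4.
Exactly 4 works: 4 values at 210 and 10 at 127 total 2110; lower one of the high values by 63 (still ≥ 128) to hit 2047.

4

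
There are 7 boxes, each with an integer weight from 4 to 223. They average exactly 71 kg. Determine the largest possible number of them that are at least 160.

3

The total is 7 × 71 = 497.
Suppose k of them are at least 160. Those contribute at least 160 each and the other 7 − k at least 4 each.
So the total is at least 160k + 4(7 − k) = 28 + 156k. This must be ≤ 497, giving k ≤ 3.
k = 3 is achieved by 3 values at 160 and 4 at 4, total 496; add 1 to one value (staying below 160) to reach 497.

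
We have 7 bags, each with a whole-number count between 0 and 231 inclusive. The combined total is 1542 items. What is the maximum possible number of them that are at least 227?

With k values at 227 or above and the rest at least 0, the sum is at least 0 + 227k.
Since the sum is 1542, we need 227k ≤ 1542, i.e. k ≤ 6.
k = 6 is achieved by 6 values at 227 and 1 at 0, total 1362; add 180 to one value (staying below 227) to reach 1542.

6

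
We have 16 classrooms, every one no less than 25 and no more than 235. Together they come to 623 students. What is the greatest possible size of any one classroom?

235

Maximizing one value means minimizing the remaining 15.
The other 15 contribute at least 15 × 25 = 375, leaving at most 623 − 375 = 248.
But each classroom is capped at 235, so the maximum is 235.
Achievable: one at 235 and the other 15 totalling 388, which fits since 15 × 25 ≤ 388 ≤ 15 × 235.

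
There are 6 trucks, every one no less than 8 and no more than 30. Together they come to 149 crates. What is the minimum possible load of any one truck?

8

To make one truck as small as possible, make the other 5 as large as possible.
The other 5 can take up 5 × 30 = 150 ≥ 149 − 8, so one truck can sit at its floor of 8.
Achievable: one at 8 and the other 5 totalling 141, which fits since 5 × 8 ≤ 141 ≤ 5 × 30.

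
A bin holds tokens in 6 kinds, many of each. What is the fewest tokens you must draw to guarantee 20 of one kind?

115

In the worst case you draw 19 of each of the 6 kinds: 6 × 19 = 114.
One more forces 20 of some kind, so 114 + 1 = 115.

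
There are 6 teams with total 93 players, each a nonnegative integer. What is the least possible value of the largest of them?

If every one of the 6 were at most 15, the total would be at most 6 × 15 = 90 < 93.
Taking 3 copies of 15 and 3 copies of 16 gives exactly 93, so 16 is attained.

16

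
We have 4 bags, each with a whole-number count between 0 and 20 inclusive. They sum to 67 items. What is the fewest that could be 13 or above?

Suppose at most 4 − j of them reach 13; then j values are ≤ 12 and the rest ≤ 20.
The total is then ≤ 12·j + 20·(4 − j) = 80 − 8j. For this to be ≥ 67 we need j ≤ 1, so at least 4 − 1 = 3 must reach 13.
Exactly 3 works: 3 values at 20 and 1 at 12 total 72; lower one of the high values by 5 (still ≥ 13) to hit 67.

3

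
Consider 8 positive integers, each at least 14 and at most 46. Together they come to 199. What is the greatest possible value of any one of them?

46

To make one integer as large as possible, make the other 7 as small as possible.
The other 7 contribute at least 7 × 14 = 98, leaving at most 199 − 98 = 101.
But each integer is capped at 46, so the maximum is 46.
Achievable: one at 46 and the other 7 totalling 153, which fits since 7 × 14 ≤ 153 ≤ 7 × 46.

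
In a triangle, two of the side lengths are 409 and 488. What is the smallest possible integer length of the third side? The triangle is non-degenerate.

The third side must exceed |409 − 488| = 79.
The smallest integer above 79 is 80.

80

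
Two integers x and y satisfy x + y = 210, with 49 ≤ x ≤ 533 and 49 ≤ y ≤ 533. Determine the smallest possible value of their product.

7889

xy = x(210 − x) is concave in x, so over [49, 161] it is minimized at an endpoint.
At the endpoint x = 49, y = 210 − 49 = 161, so xy = 49 × 161 = 7889.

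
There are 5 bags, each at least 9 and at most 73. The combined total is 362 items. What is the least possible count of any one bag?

To make one bag as small as possible, make the other 4 as large as possible.
The other 4 contribute at most 4 × 73 = 292, leaving at least 362 − 292 = 70.
Since 70 ≥ 9, this is achievable: one at 70 and 4 at 73.

70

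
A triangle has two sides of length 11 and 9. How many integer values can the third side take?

17

The triangle inequality gives |11 − 9| < c < 11 + 9, i.e. 2 < c < 20.
So c can be any integer from 3 to 19: 17 values.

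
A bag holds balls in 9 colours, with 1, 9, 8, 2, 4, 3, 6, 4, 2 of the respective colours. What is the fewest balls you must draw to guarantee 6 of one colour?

In the worst case you take as many as possible of each colour without reaching 6: 1 + 5 + 5 + 2 + 4 + 3 + 5 + 4 + 2 = 31.
The next one must give 6 of some colour, so 31 + 1 = 32.

32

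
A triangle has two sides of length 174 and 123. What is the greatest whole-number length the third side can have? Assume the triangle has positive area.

296

The third side must be less than 174 + 123 = 297.
The largest integer below 297 is 296.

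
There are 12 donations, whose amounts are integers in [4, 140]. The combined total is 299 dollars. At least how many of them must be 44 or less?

Each value above 44 is at least 45, contributing at least 45 − 4 = 41 above the floor 4.
The sum exceeds the floor total 48 by 251, so at most ⌊251/41⌋ = 6 exceed 44, and at least 6 are ≤ 44.
Exactly 6 works: 6 values at 4 and 6 at 45 total 294; raise one of the low values by 5 (still ≤ 44) to hit 299.

6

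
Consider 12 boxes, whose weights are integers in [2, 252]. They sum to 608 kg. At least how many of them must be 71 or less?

4

Each value above 71 is at least 72, contributing at least 72 − 2 = 70 above the floor 2.
The sum exceeds the floor total 24 by 584, so at most ⌊584/70⌋ = 8 exceed 71, and at least 4 are ≤ 71.
Exactly 4 works: 4 values at 2 and 8 at 72 total 584; raise one of the low values by 24 (still ≤ 71) to hit 608.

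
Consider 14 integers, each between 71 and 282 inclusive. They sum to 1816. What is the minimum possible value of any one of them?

Minimizing one value means maximizing the remaining 13.
The other 13 can take up 13 × 282 = 3666 ≥ 1816 − 71, so one integer can sit at its floor of 71.
Achievable: one at 71 and the other 13 totalling 1745, which fits since 13 × 71 ≤ 1745 ≤ 13 × 282.

71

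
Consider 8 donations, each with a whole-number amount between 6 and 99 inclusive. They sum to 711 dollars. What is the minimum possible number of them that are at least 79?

5

Suppose at most 8 − j of them reach 79; then j values are ≤ 78 and the rest ≤ 99.
The total is then ≤ 78·j + 99·(8 − j) = 792 − 21j. For this to be ≥ 711 we need j ≤ 3, so at least 8 − 3 = 5 must reach 79.
Exactly 5 works: 5 values at 99 and 3 at 78 total 729; lower one of the high values by 18 (still ≥ 79) to hit 711.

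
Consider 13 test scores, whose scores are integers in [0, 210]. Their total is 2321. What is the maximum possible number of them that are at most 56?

Each value at 56 or below falls at least 210 − 56 = 154 short of the ceiling 210.
The ceiling total is 13 × 210 = 2730, and we need 2321, so at most ⌊(2730 − 2321)/154⌋ = 2 can be that low.
k = 2 is achieved by 2 values at 56 and 11 at 210, total 2422; lower one of the 210's by 101 (still > 56) to reach 2321.

2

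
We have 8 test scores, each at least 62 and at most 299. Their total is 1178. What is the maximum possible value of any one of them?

To make one score as large as possible, make the other 7 as small as possible.
The other 7 contribute at least 7 × 62 = 434, leaving at most 1178 − 434 = 744.
But each score is capped at 299, so the maximum is 299.
Achievable: one at 299 and the other 7 totalling 879, which fits since 7 × 62 ≤ 879 ≤ 7 × 299.

299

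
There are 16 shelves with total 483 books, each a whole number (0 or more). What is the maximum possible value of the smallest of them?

30

The average is 483/16 < 31, so some value is ≤ 30.
Equality holds with 13 values of 30 and 3 values of 31.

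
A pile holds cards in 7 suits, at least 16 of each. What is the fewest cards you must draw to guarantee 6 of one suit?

36

You could draw 5 of every suit without reaching 6 of any — 35 in all.
One more forces 6 of some suit, so 35 + 1 = 36.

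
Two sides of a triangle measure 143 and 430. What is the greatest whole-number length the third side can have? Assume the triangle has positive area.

The third side must be less than 143 + 430 = 573.
The largest integer below 573 is 572.

572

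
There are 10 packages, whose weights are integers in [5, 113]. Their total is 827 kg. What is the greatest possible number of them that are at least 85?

9

Suppose k of them are at least 85. Those contribute at least 85 each and the other 10 − k at least 5 each.
So the total is at least 85k + 5(10 − k) = 50 + 80k. This must be ≤ 827, giving k ≤ 9.
k = 9 is achieved by 9 values at 85 and 1 at 5, total 770; add 57 to one value (staying below 85) to reach 827.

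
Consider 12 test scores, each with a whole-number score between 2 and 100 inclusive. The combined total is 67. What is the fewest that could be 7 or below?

5

Let j be the number exceeding 7. Then the total is ≥ 8·j + 2·(12 − j) = 24 + 6j.
So 6j ≤ 43 and j ≤ 7; hence at least 12 − 7 = 5 are ≤ 7.
Exactly 5 works: 5 values at 2 and 7 at 8 total 66; raise one of the low values by 1 (still ≤ 7) to hit 67.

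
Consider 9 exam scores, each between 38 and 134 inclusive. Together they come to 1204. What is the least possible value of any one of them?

Minimizing one value means maximizing the remaining 8.
The other 8 contribute at most 8 × 134 = 1072, leaving at least 1204 − 1072 = 132.
Since 132 ≥ 38, this is achievable: one at 132 and 8 at 134.

132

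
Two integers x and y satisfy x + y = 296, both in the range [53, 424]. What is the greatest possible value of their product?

21904

With x + y fixed, xy peaks when the two are closest together.
Taking x = 148 and y = 148 (both in [53, 424]) gives xy = 21904.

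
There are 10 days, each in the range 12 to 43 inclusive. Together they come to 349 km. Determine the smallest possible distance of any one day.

To make one day as small as possible, make the other 9 as large as possible.
The other 9 can take up 9 × 43 = 387 ≥ 349 − 12, so one day can sit at its floor of 12.
Achievable: one at 12 and the other 9 totalling 337, which fits since 9 × 12 ≤ 337 ≤ 9 × 43.

12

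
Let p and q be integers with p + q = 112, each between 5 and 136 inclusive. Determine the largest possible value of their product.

3136

pq = p(112 − p) is maximized when p is as near 112/2 as the bounds allow.
Taking p = 56 and q = 56 (both in [5, 136]) gives pq = 3136.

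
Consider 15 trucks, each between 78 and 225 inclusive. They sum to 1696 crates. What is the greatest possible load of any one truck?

225

To make one truck as large as possible, make the other 14 as small as possible.
The other 14 contribute at least 14 × 78 = 1092, leaving at most 1696 − 1092 = 604.
But each truck is capped at 225, so the maximum is 225.
Achievable: one at 225 and the other 14 totalling 1471, which fits since 14 × 78 ≤ 1471 ≤ 14 × 225.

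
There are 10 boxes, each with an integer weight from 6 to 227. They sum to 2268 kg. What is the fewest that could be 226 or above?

If only k of them are at least 226, the other 10 − k are at most 225, so the total is at most k·227 + (10 − k)·225.
This must reach 2268, so k·227 + (10 − k)·225 ≥ 2268, giving k ≥ 9.
Exactly 9 works: 9 values at 227 and 1 at 225 total 2268.

9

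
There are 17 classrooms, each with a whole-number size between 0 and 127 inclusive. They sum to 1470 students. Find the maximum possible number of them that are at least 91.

With k values at 91 or above and the rest at least 0, the sum is at least 0 + 91k.
Since the sum is 1470, we need 91k ≤ 1470, i.e. k ≤ 16.
k = 16 is achieved by 16 values at 91 and 1 at 0, total 1456; add 14 to one value (staying below 91) to reach 1470.

16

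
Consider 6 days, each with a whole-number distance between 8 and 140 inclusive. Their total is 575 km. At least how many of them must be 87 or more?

2

Suppose at most 6 − j of them reach 87; then j values are ≤ 86 and the rest ≤ 140.
The total is then ≤ 86·j + 140·(6 − j) = 840 − 54j. For this to be ≥ 575 we need j ≤ 4, so at least 6 − 4 = 2 must reach 87.
Exactly 2 works: 2 values at 140 and 4 at 86 total 624; lower one of the high values by 49 (still ≥ 87) to hit 575.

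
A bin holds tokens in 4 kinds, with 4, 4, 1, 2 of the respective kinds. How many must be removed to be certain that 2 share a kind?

In the worst case you take as many as possible of each kind without reaching 2: 1 + 1 + 1 + 1 = 4.
The next one must give 2 of some kind, so 4 + 1 = 5.

5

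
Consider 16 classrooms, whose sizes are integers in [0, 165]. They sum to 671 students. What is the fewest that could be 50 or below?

3

Each value above 50 is at least 51, contributing at least 51 − 0 = 51 above the floor 0.
The sum exceeds the floor total 0 by 671, so at most ⌊671/51⌋ = 13 exceed 50, and at least 3 are ≤ 50.
Exactly 3 works: 3 values at 0 and 13 at 51 total 663; raise one of the low values by 8 (still ≤ 50) to hit 671.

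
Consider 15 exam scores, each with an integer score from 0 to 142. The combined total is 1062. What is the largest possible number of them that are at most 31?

9

Suppose k of them are at most 31. Those contribute at most 31 each and the rest at most 142 each.
So the total is at most 31k + 142(15 − k) = 2130 − 111k. This must still be ≥ 1062, so k ≤ 9.
k = 9 is achieved by 9 values at 31 and 6 at 142, total 1131; lower one of the 142's by 69 (still > 31) to reach 1062.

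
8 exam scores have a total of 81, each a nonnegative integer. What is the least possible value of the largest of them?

If every one of the 8 were at most 10, the total would be at most 8 × 10 = 80 < 81.
Equality holds with 1 value of 11 and 7 values of 10.

11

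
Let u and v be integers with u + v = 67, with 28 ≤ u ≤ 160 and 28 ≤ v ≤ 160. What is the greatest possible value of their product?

For a fixed sum, the product uv is largest when u and v are as close as possible.
Taking u = 33 and v = 34 (both in [28, 160]) gives uv = 1122.

1122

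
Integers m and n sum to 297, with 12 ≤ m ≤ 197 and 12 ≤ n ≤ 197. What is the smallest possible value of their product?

mn = m(297 − m) is concave in m, so over [100, 197] it is minimized at an endpoint.
The extreme feasible split is m = 100, n = 197, giving mn = 19700.

19700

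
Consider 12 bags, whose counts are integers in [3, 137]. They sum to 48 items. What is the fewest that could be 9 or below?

11

Let j be the number exceeding 9. Then the total is ≥ 10·j + 3·(12 − j) = 36 + 7j.
So 7j ≤ 12 and j ≤ 1; hence at least 12 − 1 = 11 are ≤ 9.
Exactly 11 works: 11 values at 3 and 1 at 10 total 43; raise one of the low values by 5 (still ≤ 9) to hit 48.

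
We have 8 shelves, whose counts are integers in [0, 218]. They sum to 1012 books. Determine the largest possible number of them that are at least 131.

With k values at 131 or above and the rest at least 0, the sum is at least 0 + 131k.
Since the sum is 1012, we need 131k ≤ 1012, i.e. k ≤ 7.
k = 7 is achieved by 7 values at 131 and 1 at 0, total 917; add 95 to one value (staying below 131) to reach 1012.

7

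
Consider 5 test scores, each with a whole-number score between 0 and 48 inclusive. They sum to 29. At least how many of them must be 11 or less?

3

Let j be the number exceeding 11. Then the total is ≥ 12·j + 0·(5 − j) = 0 + 12j.
So 12j ≤ 29 and j ≤ 2; hence at least 5 − 2 = 3 are ≤ 11.
Exactly 3 works: 3 values at 0 and 2 at 12 total 24; raise one of the low values by 5 (still ≤ 11) to hit 29.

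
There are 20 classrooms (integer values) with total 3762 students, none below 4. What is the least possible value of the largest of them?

189

If every one of the 20 were at most 188, the total would be at most 20 × 188 = 3760 < 3762.
Taking 18 copies of 188 and 2 copies of 189 gives exactly 3762, so 189 is attained.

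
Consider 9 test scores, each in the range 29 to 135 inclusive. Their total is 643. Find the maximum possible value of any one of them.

To make one score as large as possible, make the other 8 as small as possible.
The other 8 contribute at least 8 × 29 = 232, leaving at most 643 − 232 = 411.
But each score is capped at 135, so the maximum is 135.
Achievable: one at 135 and the other 8 totalling 508, which fits since 8 × 29 ≤ 508 ≤ 8 × 135.

135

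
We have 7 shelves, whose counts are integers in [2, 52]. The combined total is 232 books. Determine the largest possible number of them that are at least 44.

If k of the values are ≥ 44, the total is ≥ 44k + 2(7 − k).
Setting 44k + 2(7 − k) ≤ 232 gives 42k ≤ 218, so k ≤ 5.
k = 5 is achieved by 5 values at 44 and 2 at 2, total 224; add 8 to one value (staying below 44) to reach 232.

5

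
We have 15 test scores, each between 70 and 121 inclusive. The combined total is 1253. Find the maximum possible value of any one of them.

To make one score as large as possible, make the other 14 as small as possible.
The other 14 contribute at least 14 × 70 = 980, leaving at most 1253 − 980 = 273.
But each score is capped at 121, so the maximum is 121.
Achievable: one at 121 and the other 14 totalling 1132, which fits since 14 × 70 ≤ 1132 ≤ 14 × 121.

121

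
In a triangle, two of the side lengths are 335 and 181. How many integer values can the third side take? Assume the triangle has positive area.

361

The triangle inequality gives |335 − 181| < c < 335 + 181, i.e. 154 < c < 516.
So c can be any integer from 155 to 515: 361 values.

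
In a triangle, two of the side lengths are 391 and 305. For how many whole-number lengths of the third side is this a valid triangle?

609

The triangle inequality gives |391 − 305| < c < 391 + 305, i.e. 86 < c < 696.
So c can be any integer from 87 to 695: 609 values.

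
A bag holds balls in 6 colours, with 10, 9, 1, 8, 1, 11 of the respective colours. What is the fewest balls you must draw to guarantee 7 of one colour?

In the worst case you take as many as possible of each colour without reaching 7: 6 + 6 + 1 + 6 + 1 + 6 = 26.
The next one must give 7 of some colour, so 26 + 1 = 27.

27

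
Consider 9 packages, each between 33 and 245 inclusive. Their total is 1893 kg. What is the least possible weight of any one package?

To make one package as small as possible, make the other 8 as large as possible.
The other 8 can take up 8 × 245 = 1960 ≥ 1893 − 33, so one package can sit at its floor of 33.
Achievable: one at 33 and the other 8 totalling 1860, which fits since 8 × 33 ≤ 1860 ≤ 8 × 245.

33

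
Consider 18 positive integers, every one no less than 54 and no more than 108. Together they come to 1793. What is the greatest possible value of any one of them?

108

To make one integer as large as possible, make the other 17 as small as possible.
The other 17 contribute at least 17 × 54 = 918, leaving at most 1793 − 918 = 875.
But each integer is capped at 108, so the maximum is 108.
Achievable: one at 108 and the other 17 totalling 1685, which fits since 17 × 54 ≤ 1685 ≤ 17 × 108.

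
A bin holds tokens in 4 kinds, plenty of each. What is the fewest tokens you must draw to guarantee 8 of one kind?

In the worst case you draw 7 of each of the 4 kinds: 4 × 7 = 28.
One more forces 8 of some kind, so 28 + 1 = 29.

29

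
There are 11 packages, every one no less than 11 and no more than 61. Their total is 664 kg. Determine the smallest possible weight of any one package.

54

To make one package as small as possible, make the other 10 as large as possible.
The other 10 contribute at most 10 × 61 = 610, leaving at least 664 − 610 = 54.
Since 54 ≥ 11, this is achievable: one at 54 and 10 at 61.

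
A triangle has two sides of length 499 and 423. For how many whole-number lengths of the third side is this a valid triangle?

The triangle inequality gives |499 − 423| < c < 499 + 423, i.e. 76 < c < 922.
So c can be any integer from 77 to 921: 845 values.

845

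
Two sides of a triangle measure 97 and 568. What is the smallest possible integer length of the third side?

472

The third side must exceed |97 − 568| = 471.
The smallest integer above 471 is 472.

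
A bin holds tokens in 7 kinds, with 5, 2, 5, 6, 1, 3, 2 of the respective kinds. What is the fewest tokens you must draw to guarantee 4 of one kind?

18

In the worst case you take as many as possible of each kind without reaching 4: 3 + 2 + 3 + 3 + 1 + 3 + 2 = 17.
The next one must give 4 of some kind, so 17 + 1 = 18.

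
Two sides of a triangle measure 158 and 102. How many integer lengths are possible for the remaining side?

203

The triangle inequality gives |158 − 102| < c < 158 + 102, i.e. 56 < c < 260.
So c can be any integer from 57 to 259: 203 values.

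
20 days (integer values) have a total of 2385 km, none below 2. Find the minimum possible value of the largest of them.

The average is 2385/20 > 119, so not all 20 can be 119 or less; the largest is ≥ 120.
Equality holds with 5 values of 120 and 15 values of 119.

120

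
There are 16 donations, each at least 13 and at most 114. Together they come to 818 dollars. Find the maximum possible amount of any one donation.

To make one donation as large as possible, make the other 15 as small as possible.
The other 15 contribute at least 15 × 13 = 195, leaving at most 818 − 195 = 623.
But each donation is capped at 114, so the maximum is 114.
Achievable: one at 114 and the other 15 totalling 704, which fits since 15 × 13 ≤ 704 ≤ 15 × 114.

114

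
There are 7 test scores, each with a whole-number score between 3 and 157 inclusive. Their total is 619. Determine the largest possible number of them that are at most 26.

3

Suppose k of them are at most 26. Those contribute at most 26 each and the rest at most 157 each.
So the total is at most 26k + 157(7 − k) = 1099 − 131k. This must still be ≥ 619, so k ≤ 3.
k = 3 is achieved by 3 values at 26 and 4 at 157, total 706; lower one of the 157's by 87 (still > 26) to reach 619.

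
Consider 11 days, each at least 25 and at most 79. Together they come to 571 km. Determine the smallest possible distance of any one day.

25

To make one day as small as possible, make the other 10 as large as possible.
The other 10 can take up 10 × 79 = 790 ≥ 571 − 25, so one day can sit at its floor of 25.
Achievable: one at 25 and the other 10 totalling 546, which fits since 10 × 25 ≤ 546 ≤ 10 × 79.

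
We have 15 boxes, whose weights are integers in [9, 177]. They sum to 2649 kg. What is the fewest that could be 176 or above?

Each value short of 176 is at most 175, costing at least 177 − 175 = 2 against the maximum total of 2655.
We can afford to lose at most 2655 − 2649 = 6, so at most ⌊6/2⌋ = 3 fall short, and at least 12 are ≥ 176.
Exactly 12 works: 12 values at 177 and 3 at 175 total 2649.

12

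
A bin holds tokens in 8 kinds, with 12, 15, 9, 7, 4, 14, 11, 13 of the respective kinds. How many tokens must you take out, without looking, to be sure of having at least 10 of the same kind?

66

In the worst case you take as many as possible of each kind without reaching 10: 9 + 9 + 9 + 7 + 4 + 9 + 9 + 9 = 65.
The next one must give 10 of some kind, so 65 + 1 = 66.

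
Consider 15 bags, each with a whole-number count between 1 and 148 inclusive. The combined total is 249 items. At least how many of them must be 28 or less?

Each value above 28 is at least 29, contributing at least 29 − 1 = 28 above the floor 1.
The sum exceeds the floor total 15 by 234, so at most ⌊234/28⌋ = 8 exceed 28, and at least 7 are ≤ 28.
Exactly 7 works: 7 values at 1 and 8 at 29 total 239; raise one of the low values by 10 (still ≤ 28) to hit 249.

7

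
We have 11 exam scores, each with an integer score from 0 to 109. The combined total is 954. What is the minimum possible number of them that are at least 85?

If only k of them are at least 85, the other 11 − k are at most 84, so the total is at most k·109 + (11 − k)·84.
This must reach 954, so k·109 + (11 − k)·84 ≥ 954, giving k ≥ 2.
Exactly 2 works: 2 values at 109 and 9 at 84 total 974; lower one of the high values by 20 (still ≥ 85) to hit 954.

2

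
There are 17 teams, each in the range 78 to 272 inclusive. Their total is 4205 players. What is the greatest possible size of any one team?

Maximizing one value means minimizing the remaining 16.
The other 16 contribute at least 16 × 78 = 1248, leaving at most 4205 − 1248 = 2957.
But each team is capped at 272, so the maximum is 272.
Achievable: one at 272 and the other 16 totalling 3933, which fits since 16 × 78 ≤ 3933 ≤ 16 × 272.

272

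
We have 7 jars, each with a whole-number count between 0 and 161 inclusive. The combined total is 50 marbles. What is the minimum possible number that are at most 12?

Each value above 12 is at least 13, contributing at least 13 − 0 = 13 above the floor 0.
The sum exceeds the floor total 0 by 50, so at most ⌊50/13⌋ = 3 exceed 12, and at least 4 are ≤ 12.
Exactly 4 works: 4 values at 0 and 3 at 13 total 39; raise one of the low values by 11 (still ≤ 12) to hit 50.

4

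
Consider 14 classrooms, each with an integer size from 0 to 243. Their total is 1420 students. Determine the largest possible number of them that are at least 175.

8

Suppose k of them are at least 175. Those contribute at least 175 each and the other 14 − k at least 0 each.
So the total is at least 175k + 0(14 − k) = 0 + 175k. This must be ≤ 1420, giving k ≤ 8.
k = 8 is achieved by 8 values at 175 and 6 at 0, total 1400; add 20 to one value (staying below 175) to reach 1420.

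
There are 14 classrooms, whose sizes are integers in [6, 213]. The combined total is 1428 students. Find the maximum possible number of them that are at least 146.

9

Suppose k of them are at least 146. Those contribute at least 146 each and the other 14 − k at least 6 each.
So the total is at least 146k + 6(14 − k) = 84 + 140k. This must be ≤ 1428, giving k ≤ 9.
k = 9 is achieved by 9 values at 146 and 5 at 6, total 1344; add 84 to one value (staying below 146) to reach 1428.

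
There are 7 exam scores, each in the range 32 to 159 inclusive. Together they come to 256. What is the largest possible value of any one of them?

64

Maximizing one value means minimizing the remaining 6.
The other 6 contribute at least 6 × 32 = 192, leaving at most 256 − 192 = 64.
Since 64 ≤ 159, this is achievable: one at 64 and 6 at 32.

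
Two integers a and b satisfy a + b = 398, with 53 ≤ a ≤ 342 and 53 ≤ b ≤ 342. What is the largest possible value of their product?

For a fixed sum, the product ab is largest when a and b are as close as possible.
Taking a = 199 and b = 199 (both in [53, 342]) gives ab = 39601.

39601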